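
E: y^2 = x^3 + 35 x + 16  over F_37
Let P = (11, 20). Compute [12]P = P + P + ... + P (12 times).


k = 12 = 1100_2 (binary, LSB first: 0011)
Double-and-add from P = (11, 20):
  bit 0 = 0: acc unchanged = O
  bit 1 = 0: acc unchanged = O
  bit 2 = 1: acc = O + (10, 21) = (10, 21)
  bit 3 = 1: acc = (10, 21) + (29, 1) = (7, 7)

12P = (7, 7)


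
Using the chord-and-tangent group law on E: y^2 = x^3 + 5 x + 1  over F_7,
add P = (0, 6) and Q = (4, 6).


P != Q, so use the chord formula.
s = (y2 - y1) / (x2 - x1) = (0) / (4) mod 7 = 0
x3 = s^2 - x1 - x2 mod 7 = 0^2 - 0 - 4 = 3
y3 = s (x1 - x3) - y1 mod 7 = 0 * (0 - 3) - 6 = 1

P + Q = (3, 1)


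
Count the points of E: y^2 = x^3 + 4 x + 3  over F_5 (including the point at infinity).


For each x in F_5, count y with y^2 = x^3 + 4 x + 3 mod 5:
  x = 2: RHS = 4, y in [2, 3]  -> 2 point(s)
Affine points: 2. Add the point at infinity: total = 3.

#E(F_5) = 3


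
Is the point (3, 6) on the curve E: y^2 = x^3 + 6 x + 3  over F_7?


Check whether y^2 = x^3 + 6 x + 3 (mod 7) for (x, y) = (3, 6).
LHS: y^2 = 6^2 mod 7 = 1
RHS: x^3 + 6 x + 3 = 3^3 + 6*3 + 3 mod 7 = 6
LHS != RHS

No, not on the curve


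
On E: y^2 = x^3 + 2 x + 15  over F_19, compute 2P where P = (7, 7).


k = 2 = 10_2 (binary, LSB first: 01)
Double-and-add from P = (7, 7):
  bit 0 = 0: acc unchanged = O
  bit 1 = 1: acc = O + (16, 18) = (16, 18)

2P = (16, 18)


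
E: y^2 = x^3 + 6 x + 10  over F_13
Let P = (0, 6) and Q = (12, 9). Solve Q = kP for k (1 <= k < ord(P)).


Enumerate multiples of P until we hit Q = (12, 9):
  1P = (0, 6)
  2P = (10, 2)
  3P = (12, 4)
  4P = (5, 10)
  5P = (5, 3)
  6P = (12, 9)
Match found at i = 6.

k = 6


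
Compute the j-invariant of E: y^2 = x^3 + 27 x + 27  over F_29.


Delta = -16(4 a^3 + 27 b^2) mod 29 = 2
-1728 * (4 a)^3 = -1728 * (4*27)^3 mod 29 = 4
j = 4 * 2^(-1) mod 29 = 2

j = 2 (mod 29)


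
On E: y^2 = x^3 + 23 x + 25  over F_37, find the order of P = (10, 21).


Compute successive multiples of P until we hit O:
  1P = (10, 21)
  2P = (21, 1)
  3P = (9, 31)
  4P = (7, 23)
  5P = (4, 12)
  6P = (16, 7)
  7P = (0, 5)
  8P = (34, 22)
  ... (continuing to 37P)
  37P = O

ord(P) = 37


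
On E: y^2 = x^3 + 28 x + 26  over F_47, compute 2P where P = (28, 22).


Doubling: s = (3 x1^2 + a) / (2 y1)
s = (3*28^2 + 28) / (2*22) mod 47 = 37
x3 = s^2 - 2 x1 mod 47 = 37^2 - 2*28 = 44
y3 = s (x1 - x3) - y1 mod 47 = 37 * (28 - 44) - 22 = 44

2P = (44, 44)


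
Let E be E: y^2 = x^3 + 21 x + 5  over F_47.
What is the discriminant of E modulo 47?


4 a^3 + 27 b^2 = 4*21^3 + 27*5^2 = 37044 + 675 = 37719
Delta = -16 * (37719) = -603504
Delta mod 47 = 23

Delta = 23 (mod 47)


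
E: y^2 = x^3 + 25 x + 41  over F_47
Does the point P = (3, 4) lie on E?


Check whether y^2 = x^3 + 25 x + 41 (mod 47) for (x, y) = (3, 4).
LHS: y^2 = 4^2 mod 47 = 16
RHS: x^3 + 25 x + 41 = 3^3 + 25*3 + 41 mod 47 = 2
LHS != RHS

No, not on the curve


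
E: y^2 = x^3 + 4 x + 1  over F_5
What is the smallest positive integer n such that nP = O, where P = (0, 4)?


Compute successive multiples of P until we hit O:
  1P = (0, 4)
  2P = (4, 4)
  3P = (1, 1)
  4P = (3, 0)
  5P = (1, 4)
  6P = (4, 1)
  7P = (0, 1)
  8P = O

ord(P) = 8


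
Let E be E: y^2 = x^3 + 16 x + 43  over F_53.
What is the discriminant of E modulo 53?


4 a^3 + 27 b^2 = 4*16^3 + 27*43^2 = 16384 + 49923 = 66307
Delta = -16 * (66307) = -1060912
Delta mod 53 = 42

Delta = 42 (mod 53)


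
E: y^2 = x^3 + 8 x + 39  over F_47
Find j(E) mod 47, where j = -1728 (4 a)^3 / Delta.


Delta = -16(4 a^3 + 27 b^2) mod 47 = 26
-1728 * (4 a)^3 = -1728 * (4*8)^3 mod 47 = 5
j = 5 * 26^(-1) mod 47 = 2

j = 2 (mod 47)


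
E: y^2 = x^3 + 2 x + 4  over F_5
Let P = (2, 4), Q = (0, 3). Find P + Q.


P != Q, so use the chord formula.
s = (y2 - y1) / (x2 - x1) = (4) / (3) mod 5 = 3
x3 = s^2 - x1 - x2 mod 5 = 3^2 - 2 - 0 = 2
y3 = s (x1 - x3) - y1 mod 5 = 3 * (2 - 2) - 4 = 1

P + Q = (2, 1)


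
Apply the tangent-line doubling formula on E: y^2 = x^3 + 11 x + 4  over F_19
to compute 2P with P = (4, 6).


Doubling: s = (3 x1^2 + a) / (2 y1)
s = (3*4^2 + 11) / (2*6) mod 19 = 16
x3 = s^2 - 2 x1 mod 19 = 16^2 - 2*4 = 1
y3 = s (x1 - x3) - y1 mod 19 = 16 * (4 - 1) - 6 = 4

2P = (1, 4)


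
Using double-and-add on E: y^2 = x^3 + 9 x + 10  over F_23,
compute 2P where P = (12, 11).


k = 2 = 10_2 (binary, LSB first: 01)
Double-and-add from P = (12, 11):
  bit 0 = 0: acc unchanged = O
  bit 1 = 1: acc = O + (15, 1) = (15, 1)

2P = (15, 1)


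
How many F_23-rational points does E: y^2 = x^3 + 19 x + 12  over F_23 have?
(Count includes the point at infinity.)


For each x in F_23, count y with y^2 = x^3 + 19 x + 12 mod 23:
  x = 0: RHS = 12, y in [9, 14]  -> 2 point(s)
  x = 1: RHS = 9, y in [3, 20]  -> 2 point(s)
  x = 2: RHS = 12, y in [9, 14]  -> 2 point(s)
  x = 3: RHS = 4, y in [2, 21]  -> 2 point(s)
  x = 5: RHS = 2, y in [5, 18]  -> 2 point(s)
  x = 8: RHS = 9, y in [3, 20]  -> 2 point(s)
  x = 10: RHS = 6, y in [11, 12]  -> 2 point(s)
  x = 12: RHS = 13, y in [6, 17]  -> 2 point(s)
  x = 13: RHS = 18, y in [8, 15]  -> 2 point(s)
  x = 14: RHS = 9, y in [3, 20]  -> 2 point(s)
  x = 17: RHS = 4, y in [2, 21]  -> 2 point(s)
  x = 21: RHS = 12, y in [9, 14]  -> 2 point(s)
Affine points: 24. Add the point at infinity: total = 25.

#E(F_23) = 25


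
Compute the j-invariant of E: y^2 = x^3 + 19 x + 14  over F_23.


Delta = -16(4 a^3 + 27 b^2) mod 23 = 16
-1728 * (4 a)^3 = -1728 * (4*19)^3 mod 23 = 6
j = 6 * 16^(-1) mod 23 = 9

j = 9 (mod 23)


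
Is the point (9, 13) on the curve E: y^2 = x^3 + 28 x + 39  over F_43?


Check whether y^2 = x^3 + 28 x + 39 (mod 43) for (x, y) = (9, 13).
LHS: y^2 = 13^2 mod 43 = 40
RHS: x^3 + 28 x + 39 = 9^3 + 28*9 + 39 mod 43 = 31
LHS != RHS

No, not on the curve


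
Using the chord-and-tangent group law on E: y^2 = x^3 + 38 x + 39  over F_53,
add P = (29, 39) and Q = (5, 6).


P != Q, so use the chord formula.
s = (y2 - y1) / (x2 - x1) = (20) / (29) mod 53 = 8
x3 = s^2 - x1 - x2 mod 53 = 8^2 - 29 - 5 = 30
y3 = s (x1 - x3) - y1 mod 53 = 8 * (29 - 30) - 39 = 6

P + Q = (30, 6)


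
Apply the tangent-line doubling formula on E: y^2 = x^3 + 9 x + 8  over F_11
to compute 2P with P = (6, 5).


Doubling: s = (3 x1^2 + a) / (2 y1)
s = (3*6^2 + 9) / (2*5) mod 11 = 4
x3 = s^2 - 2 x1 mod 11 = 4^2 - 2*6 = 4
y3 = s (x1 - x3) - y1 mod 11 = 4 * (6 - 4) - 5 = 3

2P = (4, 3)


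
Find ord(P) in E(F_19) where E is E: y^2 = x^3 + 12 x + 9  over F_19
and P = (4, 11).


Compute successive multiples of P until we hit O:
  1P = (4, 11)
  2P = (12, 0)
  3P = (4, 8)
  4P = O

ord(P) = 4


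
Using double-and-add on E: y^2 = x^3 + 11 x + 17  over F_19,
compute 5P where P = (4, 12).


k = 5 = 101_2 (binary, LSB first: 101)
Double-and-add from P = (4, 12):
  bit 0 = 1: acc = O + (4, 12) = (4, 12)
  bit 1 = 0: acc unchanged = (4, 12)
  bit 2 = 1: acc = (4, 12) + (8, 3) = (18, 10)

5P = (18, 10)


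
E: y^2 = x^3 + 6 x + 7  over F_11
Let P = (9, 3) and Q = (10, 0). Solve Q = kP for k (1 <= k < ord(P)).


Enumerate multiples of P until we hit Q = (10, 0):
  1P = (9, 3)
  2P = (2, 7)
  3P = (1, 5)
  4P = (10, 0)
Match found at i = 4.

k = 4


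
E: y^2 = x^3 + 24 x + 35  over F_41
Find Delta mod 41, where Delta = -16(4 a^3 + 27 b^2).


4 a^3 + 27 b^2 = 4*24^3 + 27*35^2 = 55296 + 33075 = 88371
Delta = -16 * (88371) = -1413936
Delta mod 41 = 31

Delta = 31 (mod 41)


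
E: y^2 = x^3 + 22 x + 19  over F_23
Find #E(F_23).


For each x in F_23, count y with y^2 = x^3 + 22 x + 19 mod 23:
  x = 2: RHS = 2, y in [5, 18]  -> 2 point(s)
  x = 5: RHS = 1, y in [1, 22]  -> 2 point(s)
  x = 9: RHS = 3, y in [7, 16]  -> 2 point(s)
  x = 13: RHS = 18, y in [8, 15]  -> 2 point(s)
  x = 14: RHS = 12, y in [9, 14]  -> 2 point(s)
  x = 17: RHS = 16, y in [4, 19]  -> 2 point(s)
  x = 20: RHS = 18, y in [8, 15]  -> 2 point(s)
  x = 21: RHS = 13, y in [6, 17]  -> 2 point(s)
Affine points: 16. Add the point at infinity: total = 17.

#E(F_23) = 17


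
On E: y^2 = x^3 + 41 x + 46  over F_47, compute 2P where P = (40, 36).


Doubling: s = (3 x1^2 + a) / (2 y1)
s = (3*40^2 + 41) / (2*36) mod 47 = 0
x3 = s^2 - 2 x1 mod 47 = 0^2 - 2*40 = 14
y3 = s (x1 - x3) - y1 mod 47 = 0 * (40 - 14) - 36 = 11

2P = (14, 11)


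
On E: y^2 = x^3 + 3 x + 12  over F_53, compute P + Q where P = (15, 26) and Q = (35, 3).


P != Q, so use the chord formula.
s = (y2 - y1) / (x2 - x1) = (30) / (20) mod 53 = 28
x3 = s^2 - x1 - x2 mod 53 = 28^2 - 15 - 35 = 45
y3 = s (x1 - x3) - y1 mod 53 = 28 * (15 - 45) - 26 = 35

P + Q = (45, 35)


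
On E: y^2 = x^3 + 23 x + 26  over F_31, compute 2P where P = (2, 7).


k = 2 = 10_2 (binary, LSB first: 01)
Double-and-add from P = (2, 7):
  bit 0 = 0: acc unchanged = O
  bit 1 = 1: acc = O + (10, 4) = (10, 4)

2P = (10, 4)


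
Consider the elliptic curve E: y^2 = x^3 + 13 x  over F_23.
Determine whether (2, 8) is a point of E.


Check whether y^2 = x^3 + 13 x + 0 (mod 23) for (x, y) = (2, 8).
LHS: y^2 = 8^2 mod 23 = 18
RHS: x^3 + 13 x + 0 = 2^3 + 13*2 + 0 mod 23 = 11
LHS != RHS

No, not on the curve


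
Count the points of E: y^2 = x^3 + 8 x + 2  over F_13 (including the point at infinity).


For each x in F_13, count y with y^2 = x^3 + 8 x + 2 mod 13:
  x = 2: RHS = 0, y in [0]  -> 1 point(s)
  x = 3: RHS = 1, y in [1, 12]  -> 2 point(s)
  x = 9: RHS = 10, y in [6, 7]  -> 2 point(s)
  x = 10: RHS = 3, y in [4, 9]  -> 2 point(s)
  x = 11: RHS = 4, y in [2, 11]  -> 2 point(s)
Affine points: 9. Add the point at infinity: total = 10.

#E(F_13) = 10


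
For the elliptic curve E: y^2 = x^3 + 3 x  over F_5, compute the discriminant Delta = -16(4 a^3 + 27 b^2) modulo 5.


4 a^3 + 27 b^2 = 4*3^3 + 27*0^2 = 108 + 0 = 108
Delta = -16 * (108) = -1728
Delta mod 5 = 2

Delta = 2 (mod 5)


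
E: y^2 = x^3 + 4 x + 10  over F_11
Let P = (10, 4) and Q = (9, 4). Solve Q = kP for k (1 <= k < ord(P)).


Enumerate multiples of P until we hit Q = (9, 4):
  1P = (10, 4)
  2P = (5, 10)
  3P = (8, 9)
  4P = (2, 9)
  5P = (3, 4)
  6P = (9, 7)
  7P = (1, 2)
  8P = (1, 9)
  9P = (9, 4)
Match found at i = 9.

k = 9


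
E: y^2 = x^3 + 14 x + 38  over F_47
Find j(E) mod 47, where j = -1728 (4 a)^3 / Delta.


Delta = -16(4 a^3 + 27 b^2) mod 47 = 46
-1728 * (4 a)^3 = -1728 * (4*14)^3 mod 47 = 29
j = 29 * 46^(-1) mod 47 = 18

j = 18 (mod 47)


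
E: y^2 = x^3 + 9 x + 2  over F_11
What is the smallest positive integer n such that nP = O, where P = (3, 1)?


Compute successive multiples of P until we hit O:
  1P = (3, 1)
  2P = (10, 5)
  3P = (10, 6)
  4P = (3, 10)
  5P = O

ord(P) = 5


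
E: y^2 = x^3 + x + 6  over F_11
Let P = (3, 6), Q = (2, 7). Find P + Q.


P != Q, so use the chord formula.
s = (y2 - y1) / (x2 - x1) = (1) / (10) mod 11 = 10
x3 = s^2 - x1 - x2 mod 11 = 10^2 - 3 - 2 = 7
y3 = s (x1 - x3) - y1 mod 11 = 10 * (3 - 7) - 6 = 9

P + Q = (7, 9)


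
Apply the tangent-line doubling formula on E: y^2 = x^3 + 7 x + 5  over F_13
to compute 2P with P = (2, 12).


Doubling: s = (3 x1^2 + a) / (2 y1)
s = (3*2^2 + 7) / (2*12) mod 13 = 10
x3 = s^2 - 2 x1 mod 13 = 10^2 - 2*2 = 5
y3 = s (x1 - x3) - y1 mod 13 = 10 * (2 - 5) - 12 = 10

2P = (5, 10)


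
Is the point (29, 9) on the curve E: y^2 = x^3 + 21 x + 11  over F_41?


Check whether y^2 = x^3 + 21 x + 11 (mod 41) for (x, y) = (29, 9).
LHS: y^2 = 9^2 mod 41 = 40
RHS: x^3 + 21 x + 11 = 29^3 + 21*29 + 11 mod 41 = 40
LHS = RHS

Yes, on the curve


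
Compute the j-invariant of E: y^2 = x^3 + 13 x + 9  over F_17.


Delta = -16(4 a^3 + 27 b^2) mod 17 = 10
-1728 * (4 a)^3 = -1728 * (4*13)^3 mod 17 = 6
j = 6 * 10^(-1) mod 17 = 4

j = 4 (mod 17)


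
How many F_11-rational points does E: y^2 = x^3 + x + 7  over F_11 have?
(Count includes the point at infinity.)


For each x in F_11, count y with y^2 = x^3 + 1 x + 7 mod 11:
  x = 1: RHS = 9, y in [3, 8]  -> 2 point(s)
  x = 3: RHS = 4, y in [2, 9]  -> 2 point(s)
  x = 4: RHS = 9, y in [3, 8]  -> 2 point(s)
  x = 5: RHS = 5, y in [4, 7]  -> 2 point(s)
  x = 6: RHS = 9, y in [3, 8]  -> 2 point(s)
  x = 7: RHS = 5, y in [4, 7]  -> 2 point(s)
  x = 10: RHS = 5, y in [4, 7]  -> 2 point(s)
Affine points: 14. Add the point at infinity: total = 15.

#E(F_11) = 15


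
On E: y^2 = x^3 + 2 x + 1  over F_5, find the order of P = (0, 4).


Compute successive multiples of P until we hit O:
  1P = (0, 4)
  2P = (1, 2)
  3P = (3, 2)
  4P = (3, 3)
  5P = (1, 3)
  6P = (0, 1)
  7P = O

ord(P) = 7


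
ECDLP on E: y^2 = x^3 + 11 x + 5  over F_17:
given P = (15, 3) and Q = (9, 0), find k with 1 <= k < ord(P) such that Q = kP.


Enumerate multiples of P until we hit Q = (9, 0):
  1P = (15, 3)
  2P = (5, 7)
  3P = (6, 7)
  4P = (9, 0)
Match found at i = 4.

k = 4


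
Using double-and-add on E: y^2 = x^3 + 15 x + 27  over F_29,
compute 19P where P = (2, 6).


k = 19 = 10011_2 (binary, LSB first: 11001)
Double-and-add from P = (2, 6):
  bit 0 = 1: acc = O + (2, 6) = (2, 6)
  bit 1 = 1: acc = (2, 6) + (21, 2) = (5, 16)
  bit 2 = 0: acc unchanged = (5, 16)
  bit 3 = 0: acc unchanged = (5, 16)
  bit 4 = 1: acc = (5, 16) + (16, 10) = (21, 27)

19P = (21, 27)


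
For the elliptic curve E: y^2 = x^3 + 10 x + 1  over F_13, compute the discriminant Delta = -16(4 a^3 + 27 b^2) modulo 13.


4 a^3 + 27 b^2 = 4*10^3 + 27*1^2 = 4000 + 27 = 4027
Delta = -16 * (4027) = -64432
Delta mod 13 = 9

Delta = 9 (mod 13)


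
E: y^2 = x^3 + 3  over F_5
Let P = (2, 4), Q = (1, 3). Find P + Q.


P != Q, so use the chord formula.
s = (y2 - y1) / (x2 - x1) = (4) / (4) mod 5 = 1
x3 = s^2 - x1 - x2 mod 5 = 1^2 - 2 - 1 = 3
y3 = s (x1 - x3) - y1 mod 5 = 1 * (2 - 3) - 4 = 0

P + Q = (3, 0)


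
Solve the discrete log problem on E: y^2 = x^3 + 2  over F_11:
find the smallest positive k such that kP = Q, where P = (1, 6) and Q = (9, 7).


Enumerate multiples of P until we hit Q = (9, 7):
  1P = (1, 6)
  2P = (7, 9)
  3P = (6, 8)
  4P = (9, 4)
  5P = (10, 10)
  6P = (4, 0)
  7P = (10, 1)
  8P = (9, 7)
Match found at i = 8.

k = 8


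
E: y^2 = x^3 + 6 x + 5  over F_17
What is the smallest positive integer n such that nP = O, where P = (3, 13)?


Compute successive multiples of P until we hit O:
  1P = (3, 13)
  2P = (15, 11)
  3P = (8, 2)
  4P = (2, 12)
  5P = (13, 11)
  6P = (16, 10)
  7P = (6, 6)
  8P = (4, 12)
  ... (continuing to 21P)
  21P = O

ord(P) = 21


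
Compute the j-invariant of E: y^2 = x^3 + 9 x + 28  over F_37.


Delta = -16(4 a^3 + 27 b^2) mod 37 = 11
-1728 * (4 a)^3 = -1728 * (4*9)^3 mod 37 = 26
j = 26 * 11^(-1) mod 37 = 36

j = 36 (mod 37)


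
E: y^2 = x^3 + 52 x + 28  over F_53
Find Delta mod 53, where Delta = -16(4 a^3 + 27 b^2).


4 a^3 + 27 b^2 = 4*52^3 + 27*28^2 = 562432 + 21168 = 583600
Delta = -16 * (583600) = -9337600
Delta mod 53 = 46

Delta = 46 (mod 53)


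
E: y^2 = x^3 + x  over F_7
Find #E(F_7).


For each x in F_7, count y with y^2 = x^3 + 1 x + 0 mod 7:
  x = 0: RHS = 0, y in [0]  -> 1 point(s)
  x = 1: RHS = 2, y in [3, 4]  -> 2 point(s)
  x = 3: RHS = 2, y in [3, 4]  -> 2 point(s)
  x = 5: RHS = 4, y in [2, 5]  -> 2 point(s)
Affine points: 7. Add the point at infinity: total = 8.

#E(F_7) = 8


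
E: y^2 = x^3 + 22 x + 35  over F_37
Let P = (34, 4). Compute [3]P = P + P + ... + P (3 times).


k = 3 = 11_2 (binary, LSB first: 11)
Double-and-add from P = (34, 4):
  bit 0 = 1: acc = O + (34, 4) = (34, 4)
  bit 1 = 1: acc = (34, 4) + (36, 30) = (25, 2)

3P = (25, 2)


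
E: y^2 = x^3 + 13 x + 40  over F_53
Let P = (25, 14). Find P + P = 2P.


Doubling: s = (3 x1^2 + a) / (2 y1)
s = (3*25^2 + 13) / (2*14) mod 53 = 22
x3 = s^2 - 2 x1 mod 53 = 22^2 - 2*25 = 10
y3 = s (x1 - x3) - y1 mod 53 = 22 * (25 - 10) - 14 = 51

2P = (10, 51)


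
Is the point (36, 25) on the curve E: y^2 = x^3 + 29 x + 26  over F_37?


Check whether y^2 = x^3 + 29 x + 26 (mod 37) for (x, y) = (36, 25).
LHS: y^2 = 25^2 mod 37 = 33
RHS: x^3 + 29 x + 26 = 36^3 + 29*36 + 26 mod 37 = 33
LHS = RHS

Yes, on the curve


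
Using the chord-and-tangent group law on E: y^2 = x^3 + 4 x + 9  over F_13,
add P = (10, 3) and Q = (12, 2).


P != Q, so use the chord formula.
s = (y2 - y1) / (x2 - x1) = (12) / (2) mod 13 = 6
x3 = s^2 - x1 - x2 mod 13 = 6^2 - 10 - 12 = 1
y3 = s (x1 - x3) - y1 mod 13 = 6 * (10 - 1) - 3 = 12

P + Q = (1, 12)


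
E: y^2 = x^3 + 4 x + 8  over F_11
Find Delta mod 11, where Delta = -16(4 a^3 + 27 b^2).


4 a^3 + 27 b^2 = 4*4^3 + 27*8^2 = 256 + 1728 = 1984
Delta = -16 * (1984) = -31744
Delta mod 11 = 2

Delta = 2 (mod 11)


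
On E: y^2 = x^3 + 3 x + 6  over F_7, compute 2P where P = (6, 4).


Doubling: s = (3 x1^2 + a) / (2 y1)
s = (3*6^2 + 3) / (2*4) mod 7 = 6
x3 = s^2 - 2 x1 mod 7 = 6^2 - 2*6 = 3
y3 = s (x1 - x3) - y1 mod 7 = 6 * (6 - 3) - 4 = 0

2P = (3, 0)


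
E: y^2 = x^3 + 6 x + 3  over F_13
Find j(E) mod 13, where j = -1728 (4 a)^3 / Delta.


Delta = -16(4 a^3 + 27 b^2) mod 13 = 7
-1728 * (4 a)^3 = -1728 * (4*6)^3 mod 13 = 5
j = 5 * 7^(-1) mod 13 = 10

j = 10 (mod 13)


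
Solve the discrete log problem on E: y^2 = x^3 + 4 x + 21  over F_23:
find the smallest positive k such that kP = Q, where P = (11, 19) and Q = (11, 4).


Enumerate multiples of P until we hit Q = (11, 4):
  1P = (11, 19)
  2P = (10, 7)
  3P = (8, 17)
  4P = (7, 22)
  5P = (7, 1)
  6P = (8, 6)
  7P = (10, 16)
  8P = (11, 4)
Match found at i = 8.

k = 8


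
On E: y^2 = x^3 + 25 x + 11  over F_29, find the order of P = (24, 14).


Compute successive multiples of P until we hit O:
  1P = (24, 14)
  2P = (5, 0)
  3P = (24, 15)
  4P = O

ord(P) = 4


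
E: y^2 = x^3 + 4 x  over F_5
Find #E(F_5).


For each x in F_5, count y with y^2 = x^3 + 4 x + 0 mod 5:
  x = 0: RHS = 0, y in [0]  -> 1 point(s)
  x = 1: RHS = 0, y in [0]  -> 1 point(s)
  x = 2: RHS = 1, y in [1, 4]  -> 2 point(s)
  x = 3: RHS = 4, y in [2, 3]  -> 2 point(s)
  x = 4: RHS = 0, y in [0]  -> 1 point(s)
Affine points: 7. Add the point at infinity: total = 8.

#E(F_5) = 8


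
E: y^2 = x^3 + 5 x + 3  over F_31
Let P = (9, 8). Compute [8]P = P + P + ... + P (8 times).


k = 8 = 1000_2 (binary, LSB first: 0001)
Double-and-add from P = (9, 8):
  bit 0 = 0: acc unchanged = O
  bit 1 = 0: acc unchanged = O
  bit 2 = 0: acc unchanged = O
  bit 3 = 1: acc = O + (26, 16) = (26, 16)

8P = (26, 16)


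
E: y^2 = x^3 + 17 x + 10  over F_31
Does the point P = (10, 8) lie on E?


Check whether y^2 = x^3 + 17 x + 10 (mod 31) for (x, y) = (10, 8).
LHS: y^2 = 8^2 mod 31 = 2
RHS: x^3 + 17 x + 10 = 10^3 + 17*10 + 10 mod 31 = 2
LHS = RHS

Yes, on the curve


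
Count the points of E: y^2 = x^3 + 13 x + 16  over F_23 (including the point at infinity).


For each x in F_23, count y with y^2 = x^3 + 13 x + 16 mod 23:
  x = 0: RHS = 16, y in [4, 19]  -> 2 point(s)
  x = 2: RHS = 4, y in [2, 21]  -> 2 point(s)
  x = 3: RHS = 13, y in [6, 17]  -> 2 point(s)
  x = 7: RHS = 13, y in [6, 17]  -> 2 point(s)
  x = 11: RHS = 18, y in [8, 15]  -> 2 point(s)
  x = 13: RHS = 13, y in [6, 17]  -> 2 point(s)
  x = 22: RHS = 2, y in [5, 18]  -> 2 point(s)
Affine points: 14. Add the point at infinity: total = 15.

#E(F_23) = 15


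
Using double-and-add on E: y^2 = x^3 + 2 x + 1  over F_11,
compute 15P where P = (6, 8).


k = 15 = 1111_2 (binary, LSB first: 1111)
Double-and-add from P = (6, 8):
  bit 0 = 1: acc = O + (6, 8) = (6, 8)
  bit 1 = 1: acc = (6, 8) + (10, 3) = (0, 1)
  bit 2 = 1: acc = (0, 1) + (3, 1) = (8, 10)
  bit 3 = 1: acc = (8, 10) + (9, 0) = (6, 3)

15P = (6, 3)


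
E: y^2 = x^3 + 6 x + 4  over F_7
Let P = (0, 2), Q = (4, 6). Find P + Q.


P != Q, so use the chord formula.
s = (y2 - y1) / (x2 - x1) = (4) / (4) mod 7 = 1
x3 = s^2 - x1 - x2 mod 7 = 1^2 - 0 - 4 = 4
y3 = s (x1 - x3) - y1 mod 7 = 1 * (0 - 4) - 2 = 1

P + Q = (4, 1)


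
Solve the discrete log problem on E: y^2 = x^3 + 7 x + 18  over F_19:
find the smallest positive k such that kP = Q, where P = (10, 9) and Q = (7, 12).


Enumerate multiples of P until we hit Q = (7, 12):
  1P = (10, 9)
  2P = (8, 4)
  3P = (12, 5)
  4P = (1, 11)
  5P = (5, 11)
  6P = (11, 18)
  7P = (3, 16)
  8P = (7, 7)
  9P = (13, 8)
  10P = (13, 11)
  11P = (7, 12)
Match found at i = 11.

k = 11


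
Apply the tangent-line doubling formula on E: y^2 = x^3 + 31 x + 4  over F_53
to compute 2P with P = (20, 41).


Doubling: s = (3 x1^2 + a) / (2 y1)
s = (3*20^2 + 31) / (2*41) mod 53 = 26
x3 = s^2 - 2 x1 mod 53 = 26^2 - 2*20 = 0
y3 = s (x1 - x3) - y1 mod 53 = 26 * (20 - 0) - 41 = 2

2P = (0, 2)


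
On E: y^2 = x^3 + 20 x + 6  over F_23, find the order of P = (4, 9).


Compute successive multiples of P until we hit O:
  1P = (4, 9)
  2P = (4, 14)
  3P = O

ord(P) = 3


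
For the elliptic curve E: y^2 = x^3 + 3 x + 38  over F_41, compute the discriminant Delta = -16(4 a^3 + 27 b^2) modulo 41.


4 a^3 + 27 b^2 = 4*3^3 + 27*38^2 = 108 + 38988 = 39096
Delta = -16 * (39096) = -625536
Delta mod 41 = 1

Delta = 1 (mod 41)


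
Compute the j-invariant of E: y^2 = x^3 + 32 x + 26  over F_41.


Delta = -16(4 a^3 + 27 b^2) mod 41 = 9
-1728 * (4 a)^3 = -1728 * (4*32)^3 mod 41 = 29
j = 29 * 9^(-1) mod 41 = 26

j = 26 (mod 41)


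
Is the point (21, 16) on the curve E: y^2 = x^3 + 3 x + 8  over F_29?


Check whether y^2 = x^3 + 3 x + 8 (mod 29) for (x, y) = (21, 16).
LHS: y^2 = 16^2 mod 29 = 24
RHS: x^3 + 3 x + 8 = 21^3 + 3*21 + 8 mod 29 = 23
LHS != RHS

No, not on the curve


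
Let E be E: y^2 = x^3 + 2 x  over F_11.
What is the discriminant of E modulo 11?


4 a^3 + 27 b^2 = 4*2^3 + 27*0^2 = 32 + 0 = 32
Delta = -16 * (32) = -512
Delta mod 11 = 5

Delta = 5 (mod 11)


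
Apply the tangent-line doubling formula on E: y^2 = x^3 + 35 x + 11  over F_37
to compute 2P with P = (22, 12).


Doubling: s = (3 x1^2 + a) / (2 y1)
s = (3*22^2 + 35) / (2*12) mod 37 = 8
x3 = s^2 - 2 x1 mod 37 = 8^2 - 2*22 = 20
y3 = s (x1 - x3) - y1 mod 37 = 8 * (22 - 20) - 12 = 4

2P = (20, 4)


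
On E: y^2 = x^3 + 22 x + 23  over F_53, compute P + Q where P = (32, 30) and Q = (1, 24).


P != Q, so use the chord formula.
s = (y2 - y1) / (x2 - x1) = (47) / (22) mod 53 = 19
x3 = s^2 - x1 - x2 mod 53 = 19^2 - 32 - 1 = 10
y3 = s (x1 - x3) - y1 mod 53 = 19 * (32 - 10) - 30 = 17

P + Q = (10, 17)


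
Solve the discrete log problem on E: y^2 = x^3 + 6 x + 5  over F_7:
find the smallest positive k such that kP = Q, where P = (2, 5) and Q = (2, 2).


Enumerate multiples of P until we hit Q = (2, 2):
  1P = (2, 5)
  2P = (4, 4)
  3P = (3, 6)
  4P = (3, 1)
  5P = (4, 3)
  6P = (2, 2)
Match found at i = 6.

k = 6


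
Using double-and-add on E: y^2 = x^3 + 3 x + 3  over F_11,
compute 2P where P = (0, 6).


k = 2 = 10_2 (binary, LSB first: 01)
Double-and-add from P = (0, 6):
  bit 0 = 0: acc unchanged = O
  bit 1 = 1: acc = O + (9, 0) = (9, 0)

2P = (9, 0)


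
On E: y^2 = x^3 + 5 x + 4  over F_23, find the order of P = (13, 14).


Compute successive multiples of P until we hit O:
  1P = (13, 14)
  2P = (15, 2)
  3P = (8, 2)
  4P = (5, 19)
  5P = (0, 21)
  6P = (19, 14)
  7P = (14, 9)
  8P = (21, 3)
  ... (continuing to 20P)
  20P = O

ord(P) = 20


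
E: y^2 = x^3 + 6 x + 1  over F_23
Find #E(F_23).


For each x in F_23, count y with y^2 = x^3 + 6 x + 1 mod 23:
  x = 0: RHS = 1, y in [1, 22]  -> 2 point(s)
  x = 1: RHS = 8, y in [10, 13]  -> 2 point(s)
  x = 3: RHS = 0, y in [0]  -> 1 point(s)
  x = 5: RHS = 18, y in [8, 15]  -> 2 point(s)
  x = 6: RHS = 0, y in [0]  -> 1 point(s)
  x = 7: RHS = 18, y in [8, 15]  -> 2 point(s)
  x = 8: RHS = 9, y in [3, 20]  -> 2 point(s)
  x = 9: RHS = 2, y in [5, 18]  -> 2 point(s)
  x = 10: RHS = 3, y in [7, 16]  -> 2 point(s)
  x = 11: RHS = 18, y in [8, 15]  -> 2 point(s)
  x = 14: RHS = 0, y in [0]  -> 1 point(s)
  x = 15: RHS = 16, y in [4, 19]  -> 2 point(s)
  x = 17: RHS = 2, y in [5, 18]  -> 2 point(s)
  x = 20: RHS = 2, y in [5, 18]  -> 2 point(s)
  x = 21: RHS = 4, y in [2, 21]  -> 2 point(s)
Affine points: 27. Add the point at infinity: total = 28.

#E(F_23) = 28


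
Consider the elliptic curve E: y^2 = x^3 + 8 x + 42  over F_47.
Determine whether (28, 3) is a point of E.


Check whether y^2 = x^3 + 8 x + 42 (mod 47) for (x, y) = (28, 3).
LHS: y^2 = 3^2 mod 47 = 9
RHS: x^3 + 8 x + 42 = 28^3 + 8*28 + 42 mod 47 = 34
LHS != RHS

No, not on the curve


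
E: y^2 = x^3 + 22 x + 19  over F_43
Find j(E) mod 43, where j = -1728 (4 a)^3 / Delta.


Delta = -16(4 a^3 + 27 b^2) mod 43 = 1
-1728 * (4 a)^3 = -1728 * (4*22)^3 mod 43 = 22
j = 22 * 1^(-1) mod 43 = 22

j = 22 (mod 43)


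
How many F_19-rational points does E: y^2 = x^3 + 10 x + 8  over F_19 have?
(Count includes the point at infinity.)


For each x in F_19, count y with y^2 = x^3 + 10 x + 8 mod 19:
  x = 1: RHS = 0, y in [0]  -> 1 point(s)
  x = 2: RHS = 17, y in [6, 13]  -> 2 point(s)
  x = 4: RHS = 17, y in [6, 13]  -> 2 point(s)
  x = 8: RHS = 11, y in [7, 12]  -> 2 point(s)
  x = 10: RHS = 6, y in [5, 14]  -> 2 point(s)
  x = 11: RHS = 5, y in [9, 10]  -> 2 point(s)
  x = 13: RHS = 17, y in [6, 13]  -> 2 point(s)
  x = 14: RHS = 4, y in [2, 17]  -> 2 point(s)
  x = 18: RHS = 16, y in [4, 15]  -> 2 point(s)
Affine points: 17. Add the point at infinity: total = 18.

#E(F_19) = 18


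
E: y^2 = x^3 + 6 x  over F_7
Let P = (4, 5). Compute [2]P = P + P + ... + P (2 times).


k = 2 = 10_2 (binary, LSB first: 01)
Double-and-add from P = (4, 5):
  bit 0 = 0: acc unchanged = O
  bit 1 = 1: acc = O + (1, 0) = (1, 0)

2P = (1, 0)


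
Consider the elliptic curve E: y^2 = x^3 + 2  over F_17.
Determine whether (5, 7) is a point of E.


Check whether y^2 = x^3 + 0 x + 2 (mod 17) for (x, y) = (5, 7).
LHS: y^2 = 7^2 mod 17 = 15
RHS: x^3 + 0 x + 2 = 5^3 + 0*5 + 2 mod 17 = 8
LHS != RHS

No, not on the curve


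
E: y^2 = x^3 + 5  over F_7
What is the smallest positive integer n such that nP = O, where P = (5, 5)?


Compute successive multiples of P until we hit O:
  1P = (5, 5)
  2P = (6, 5)
  3P = (3, 2)
  4P = (3, 5)
  5P = (6, 2)
  6P = (5, 2)
  7P = O

ord(P) = 7


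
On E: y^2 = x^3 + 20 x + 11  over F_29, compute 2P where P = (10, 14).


Doubling: s = (3 x1^2 + a) / (2 y1)
s = (3*10^2 + 20) / (2*14) mod 29 = 28
x3 = s^2 - 2 x1 mod 29 = 28^2 - 2*10 = 10
y3 = s (x1 - x3) - y1 mod 29 = 28 * (10 - 10) - 14 = 15

2P = (10, 15)


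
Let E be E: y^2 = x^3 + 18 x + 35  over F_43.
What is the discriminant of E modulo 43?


4 a^3 + 27 b^2 = 4*18^3 + 27*35^2 = 23328 + 33075 = 56403
Delta = -16 * (56403) = -902448
Delta mod 43 = 36

Delta = 36 (mod 43)


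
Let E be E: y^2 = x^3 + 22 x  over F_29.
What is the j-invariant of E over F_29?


Delta = -16(4 a^3 + 27 b^2) mod 29 = 28
-1728 * (4 a)^3 = -1728 * (4*22)^3 mod 29 = 12
j = 12 * 28^(-1) mod 29 = 17

j = 17 (mod 29)


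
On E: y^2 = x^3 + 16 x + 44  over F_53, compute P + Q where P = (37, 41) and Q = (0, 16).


P != Q, so use the chord formula.
s = (y2 - y1) / (x2 - x1) = (28) / (16) mod 53 = 15
x3 = s^2 - x1 - x2 mod 53 = 15^2 - 37 - 0 = 29
y3 = s (x1 - x3) - y1 mod 53 = 15 * (37 - 29) - 41 = 26

P + Q = (29, 26)


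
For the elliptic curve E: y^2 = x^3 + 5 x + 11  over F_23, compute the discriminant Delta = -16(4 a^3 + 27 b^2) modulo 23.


4 a^3 + 27 b^2 = 4*5^3 + 27*11^2 = 500 + 3267 = 3767
Delta = -16 * (3767) = -60272
Delta mod 23 = 11

Delta = 11 (mod 23)


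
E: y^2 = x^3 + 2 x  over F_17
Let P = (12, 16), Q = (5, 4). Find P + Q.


P != Q, so use the chord formula.
s = (y2 - y1) / (x2 - x1) = (5) / (10) mod 17 = 9
x3 = s^2 - x1 - x2 mod 17 = 9^2 - 12 - 5 = 13
y3 = s (x1 - x3) - y1 mod 17 = 9 * (12 - 13) - 16 = 9

P + Q = (13, 9)


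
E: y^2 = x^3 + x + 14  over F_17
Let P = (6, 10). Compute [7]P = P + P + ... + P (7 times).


k = 7 = 111_2 (binary, LSB first: 111)
Double-and-add from P = (6, 10):
  bit 0 = 1: acc = O + (6, 10) = (6, 10)
  bit 1 = 1: acc = (6, 10) + (1, 13) = (9, 2)
  bit 2 = 1: acc = (9, 2) + (11, 9) = (5, 12)

7P = (5, 12)


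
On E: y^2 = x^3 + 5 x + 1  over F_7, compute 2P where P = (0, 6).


Doubling: s = (3 x1^2 + a) / (2 y1)
s = (3*0^2 + 5) / (2*6) mod 7 = 1
x3 = s^2 - 2 x1 mod 7 = 1^2 - 2*0 = 1
y3 = s (x1 - x3) - y1 mod 7 = 1 * (0 - 1) - 6 = 0

2P = (1, 0)


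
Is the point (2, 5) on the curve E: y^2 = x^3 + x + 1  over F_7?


Check whether y^2 = x^3 + 1 x + 1 (mod 7) for (x, y) = (2, 5).
LHS: y^2 = 5^2 mod 7 = 4
RHS: x^3 + 1 x + 1 = 2^3 + 1*2 + 1 mod 7 = 4
LHS = RHS

Yes, on the curve


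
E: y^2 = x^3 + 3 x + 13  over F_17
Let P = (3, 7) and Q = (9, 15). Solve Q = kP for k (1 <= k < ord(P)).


Enumerate multiples of P until we hit Q = (9, 15):
  1P = (3, 7)
  2P = (9, 2)
  3P = (9, 15)
Match found at i = 3.

k = 3


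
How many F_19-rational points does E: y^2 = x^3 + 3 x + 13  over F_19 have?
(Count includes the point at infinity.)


For each x in F_19, count y with y^2 = x^3 + 3 x + 13 mod 19:
  x = 1: RHS = 17, y in [6, 13]  -> 2 point(s)
  x = 3: RHS = 11, y in [7, 12]  -> 2 point(s)
  x = 5: RHS = 1, y in [1, 18]  -> 2 point(s)
  x = 6: RHS = 0, y in [0]  -> 1 point(s)
  x = 7: RHS = 16, y in [4, 15]  -> 2 point(s)
  x = 8: RHS = 17, y in [6, 13]  -> 2 point(s)
  x = 9: RHS = 9, y in [3, 16]  -> 2 point(s)
  x = 10: RHS = 17, y in [6, 13]  -> 2 point(s)
  x = 11: RHS = 9, y in [3, 16]  -> 2 point(s)
  x = 13: RHS = 7, y in [8, 11]  -> 2 point(s)
  x = 14: RHS = 6, y in [5, 14]  -> 2 point(s)
  x = 18: RHS = 9, y in [3, 16]  -> 2 point(s)
Affine points: 23. Add the point at infinity: total = 24.

#E(F_19) = 24


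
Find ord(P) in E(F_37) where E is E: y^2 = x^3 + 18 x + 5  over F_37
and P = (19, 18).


Compute successive multiples of P until we hit O:
  1P = (19, 18)
  2P = (6, 25)
  3P = (2, 7)
  4P = (4, 20)
  5P = (3, 7)
  6P = (24, 4)
  7P = (27, 34)
  8P = (32, 30)
  ... (continuing to 31P)
  31P = O

ord(P) = 31


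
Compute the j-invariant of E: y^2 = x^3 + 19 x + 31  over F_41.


Delta = -16(4 a^3 + 27 b^2) mod 41 = 25
-1728 * (4 a)^3 = -1728 * (4*19)^3 mod 41 = 25
j = 25 * 25^(-1) mod 41 = 1

j = 1 (mod 41)


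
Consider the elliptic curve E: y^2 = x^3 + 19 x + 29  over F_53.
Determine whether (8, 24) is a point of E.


Check whether y^2 = x^3 + 19 x + 29 (mod 53) for (x, y) = (8, 24).
LHS: y^2 = 24^2 mod 53 = 46
RHS: x^3 + 19 x + 29 = 8^3 + 19*8 + 29 mod 53 = 4
LHS != RHS

No, not on the curve


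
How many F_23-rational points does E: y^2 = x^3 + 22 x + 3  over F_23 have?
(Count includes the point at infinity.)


For each x in F_23, count y with y^2 = x^3 + 22 x + 3 mod 23:
  x = 0: RHS = 3, y in [7, 16]  -> 2 point(s)
  x = 1: RHS = 3, y in [7, 16]  -> 2 point(s)
  x = 2: RHS = 9, y in [3, 20]  -> 2 point(s)
  x = 3: RHS = 4, y in [2, 21]  -> 2 point(s)
  x = 5: RHS = 8, y in [10, 13]  -> 2 point(s)
  x = 6: RHS = 6, y in [11, 12]  -> 2 point(s)
  x = 8: RHS = 1, y in [1, 22]  -> 2 point(s)
  x = 10: RHS = 4, y in [2, 21]  -> 2 point(s)
  x = 11: RHS = 12, y in [9, 14]  -> 2 point(s)
  x = 13: RHS = 2, y in [5, 18]  -> 2 point(s)
  x = 16: RHS = 12, y in [9, 14]  -> 2 point(s)
  x = 17: RHS = 0, y in [0]  -> 1 point(s)
  x = 19: RHS = 12, y in [9, 14]  -> 2 point(s)
  x = 20: RHS = 2, y in [5, 18]  -> 2 point(s)
  x = 22: RHS = 3, y in [7, 16]  -> 2 point(s)
Affine points: 29. Add the point at infinity: total = 30.

#E(F_23) = 30


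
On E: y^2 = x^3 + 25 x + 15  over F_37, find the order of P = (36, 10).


Compute successive multiples of P until we hit O:
  1P = (36, 10)
  2P = (1, 2)
  3P = (16, 21)
  4P = (10, 9)
  5P = (17, 32)
  6P = (33, 6)
  7P = (15, 18)
  8P = (14, 1)
  ... (continuing to 17P)
  17P = O

ord(P) = 17


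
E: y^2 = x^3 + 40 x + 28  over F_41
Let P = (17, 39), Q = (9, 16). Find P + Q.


P != Q, so use the chord formula.
s = (y2 - y1) / (x2 - x1) = (18) / (33) mod 41 = 8
x3 = s^2 - x1 - x2 mod 41 = 8^2 - 17 - 9 = 38
y3 = s (x1 - x3) - y1 mod 41 = 8 * (17 - 38) - 39 = 39

P + Q = (38, 39)


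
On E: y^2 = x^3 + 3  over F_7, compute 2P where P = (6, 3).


Doubling: s = (3 x1^2 + a) / (2 y1)
s = (3*6^2 + 0) / (2*3) mod 7 = 4
x3 = s^2 - 2 x1 mod 7 = 4^2 - 2*6 = 4
y3 = s (x1 - x3) - y1 mod 7 = 4 * (6 - 4) - 3 = 5

2P = (4, 5)


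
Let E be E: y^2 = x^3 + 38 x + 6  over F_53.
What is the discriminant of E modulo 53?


4 a^3 + 27 b^2 = 4*38^3 + 27*6^2 = 219488 + 972 = 220460
Delta = -16 * (220460) = -3527360
Delta mod 53 = 2

Delta = 2 (mod 53)


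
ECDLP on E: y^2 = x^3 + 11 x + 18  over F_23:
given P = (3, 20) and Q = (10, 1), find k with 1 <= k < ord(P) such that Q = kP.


Enumerate multiples of P until we hit Q = (10, 1):
  1P = (3, 20)
  2P = (6, 22)
  3P = (17, 9)
  4P = (15, 19)
  5P = (9, 15)
  6P = (20, 21)
  7P = (16, 9)
  8P = (22, 12)
  9P = (2, 5)
  10P = (13, 14)
  11P = (0, 15)
  12P = (10, 22)
  13P = (19, 5)
  14P = (7, 1)
  15P = (14, 15)
  16P = (14, 8)
  17P = (7, 22)
  18P = (19, 18)
  19P = (10, 1)
Match found at i = 19.

k = 19


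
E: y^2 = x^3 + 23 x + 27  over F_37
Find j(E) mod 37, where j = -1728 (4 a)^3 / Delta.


Delta = -16(4 a^3 + 27 b^2) mod 37 = 30
-1728 * (4 a)^3 = -1728 * (4*23)^3 mod 37 = 31
j = 31 * 30^(-1) mod 37 = 22

j = 22 (mod 37)


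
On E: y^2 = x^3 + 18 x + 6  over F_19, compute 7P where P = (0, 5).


k = 7 = 111_2 (binary, LSB first: 111)
Double-and-add from P = (0, 5):
  bit 0 = 1: acc = O + (0, 5) = (0, 5)
  bit 1 = 1: acc = (0, 5) + (4, 3) = (1, 5)
  bit 2 = 1: acc = (1, 5) + (18, 14) = (6, 8)

7P = (6, 8)


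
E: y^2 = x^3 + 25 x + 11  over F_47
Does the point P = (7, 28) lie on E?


Check whether y^2 = x^3 + 25 x + 11 (mod 47) for (x, y) = (7, 28).
LHS: y^2 = 28^2 mod 47 = 32
RHS: x^3 + 25 x + 11 = 7^3 + 25*7 + 11 mod 47 = 12
LHS != RHS

No, not on the curve


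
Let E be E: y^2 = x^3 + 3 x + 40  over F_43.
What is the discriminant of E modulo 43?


4 a^3 + 27 b^2 = 4*3^3 + 27*40^2 = 108 + 43200 = 43308
Delta = -16 * (43308) = -692928
Delta mod 43 = 17

Delta = 17 (mod 43)


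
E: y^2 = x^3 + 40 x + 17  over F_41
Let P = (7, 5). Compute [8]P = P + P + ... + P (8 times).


k = 8 = 1000_2 (binary, LSB first: 0001)
Double-and-add from P = (7, 5):
  bit 0 = 0: acc unchanged = O
  bit 1 = 0: acc unchanged = O
  bit 2 = 0: acc unchanged = O
  bit 3 = 1: acc = O + (34, 38) = (34, 38)

8P = (34, 38)


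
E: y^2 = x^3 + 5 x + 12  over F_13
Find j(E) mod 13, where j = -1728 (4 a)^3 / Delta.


Delta = -16(4 a^3 + 27 b^2) mod 13 = 5
-1728 * (4 a)^3 = -1728 * (4*5)^3 mod 13 = 5
j = 5 * 5^(-1) mod 13 = 1

j = 1 (mod 13)


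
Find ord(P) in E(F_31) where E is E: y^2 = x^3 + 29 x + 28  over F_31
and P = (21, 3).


Compute successive multiples of P until we hit O:
  1P = (21, 3)
  2P = (24, 3)
  3P = (17, 28)
  4P = (3, 24)
  5P = (23, 20)
  6P = (5, 9)
  7P = (25, 14)
  8P = (10, 4)
  ... (continuing to 17P)
  17P = O

ord(P) = 17


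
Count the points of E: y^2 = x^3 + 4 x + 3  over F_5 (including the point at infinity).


For each x in F_5, count y with y^2 = x^3 + 4 x + 3 mod 5:
  x = 2: RHS = 4, y in [2, 3]  -> 2 point(s)
Affine points: 2. Add the point at infinity: total = 3.

#E(F_5) = 3


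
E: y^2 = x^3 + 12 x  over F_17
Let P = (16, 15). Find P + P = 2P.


Doubling: s = (3 x1^2 + a) / (2 y1)
s = (3*16^2 + 12) / (2*15) mod 17 = 9
x3 = s^2 - 2 x1 mod 17 = 9^2 - 2*16 = 15
y3 = s (x1 - x3) - y1 mod 17 = 9 * (16 - 15) - 15 = 11

2P = (15, 11)


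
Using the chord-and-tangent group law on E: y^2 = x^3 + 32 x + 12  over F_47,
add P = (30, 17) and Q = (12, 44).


P != Q, so use the chord formula.
s = (y2 - y1) / (x2 - x1) = (27) / (29) mod 47 = 22
x3 = s^2 - x1 - x2 mod 47 = 22^2 - 30 - 12 = 19
y3 = s (x1 - x3) - y1 mod 47 = 22 * (30 - 19) - 17 = 37

P + Q = (19, 37)


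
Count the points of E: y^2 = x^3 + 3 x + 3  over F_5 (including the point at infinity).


For each x in F_5, count y with y^2 = x^3 + 3 x + 3 mod 5:
  x = 3: RHS = 4, y in [2, 3]  -> 2 point(s)
  x = 4: RHS = 4, y in [2, 3]  -> 2 point(s)
Affine points: 4. Add the point at infinity: total = 5.

#E(F_5) = 5


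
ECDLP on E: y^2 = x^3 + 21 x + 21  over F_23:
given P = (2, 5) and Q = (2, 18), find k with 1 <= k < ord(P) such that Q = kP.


Enumerate multiples of P until we hit Q = (2, 18):
  1P = (2, 5)
  2P = (20, 0)
  3P = (2, 18)
Match found at i = 3.

k = 3


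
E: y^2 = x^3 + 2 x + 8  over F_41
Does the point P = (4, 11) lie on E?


Check whether y^2 = x^3 + 2 x + 8 (mod 41) for (x, y) = (4, 11).
LHS: y^2 = 11^2 mod 41 = 39
RHS: x^3 + 2 x + 8 = 4^3 + 2*4 + 8 mod 41 = 39
LHS = RHS

Yes, on the curve


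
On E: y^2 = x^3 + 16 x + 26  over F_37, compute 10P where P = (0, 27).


k = 10 = 1010_2 (binary, LSB first: 0101)
Double-and-add from P = (0, 27):
  bit 0 = 0: acc unchanged = O
  bit 1 = 1: acc = O + (11, 4) = (11, 4)
  bit 2 = 0: acc unchanged = (11, 4)
  bit 3 = 1: acc = (11, 4) + (34, 5) = (19, 23)

10P = (19, 23)


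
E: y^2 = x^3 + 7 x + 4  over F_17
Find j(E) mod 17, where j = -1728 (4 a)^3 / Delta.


Delta = -16(4 a^3 + 27 b^2) mod 17 = 2
-1728 * (4 a)^3 = -1728 * (4*7)^3 mod 17 = 13
j = 13 * 2^(-1) mod 17 = 15

j = 15 (mod 17)


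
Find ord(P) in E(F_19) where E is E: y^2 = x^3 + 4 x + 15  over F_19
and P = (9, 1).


Compute successive multiples of P until we hit O:
  1P = (9, 1)
  2P = (1, 18)
  3P = (15, 7)
  4P = (15, 12)
  5P = (1, 1)
  6P = (9, 18)
  7P = O

ord(P) = 7


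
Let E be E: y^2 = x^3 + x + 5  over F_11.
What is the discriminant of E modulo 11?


4 a^3 + 27 b^2 = 4*1^3 + 27*5^2 = 4 + 675 = 679
Delta = -16 * (679) = -10864
Delta mod 11 = 4

Delta = 4 (mod 11)


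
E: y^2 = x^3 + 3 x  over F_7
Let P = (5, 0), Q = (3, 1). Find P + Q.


P != Q, so use the chord formula.
s = (y2 - y1) / (x2 - x1) = (1) / (5) mod 7 = 3
x3 = s^2 - x1 - x2 mod 7 = 3^2 - 5 - 3 = 1
y3 = s (x1 - x3) - y1 mod 7 = 3 * (5 - 1) - 0 = 5

P + Q = (1, 5)


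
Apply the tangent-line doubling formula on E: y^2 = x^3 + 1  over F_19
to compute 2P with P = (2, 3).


Doubling: s = (3 x1^2 + a) / (2 y1)
s = (3*2^2 + 0) / (2*3) mod 19 = 2
x3 = s^2 - 2 x1 mod 19 = 2^2 - 2*2 = 0
y3 = s (x1 - x3) - y1 mod 19 = 2 * (2 - 0) - 3 = 1

2P = (0, 1)


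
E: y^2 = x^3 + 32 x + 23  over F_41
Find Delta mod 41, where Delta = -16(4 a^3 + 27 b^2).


4 a^3 + 27 b^2 = 4*32^3 + 27*23^2 = 131072 + 14283 = 145355
Delta = -16 * (145355) = -2325680
Delta mod 41 = 4

Delta = 4 (mod 41)


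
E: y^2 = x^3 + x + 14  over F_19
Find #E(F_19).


For each x in F_19, count y with y^2 = x^3 + 1 x + 14 mod 19:
  x = 1: RHS = 16, y in [4, 15]  -> 2 point(s)
  x = 2: RHS = 5, y in [9, 10]  -> 2 point(s)
  x = 3: RHS = 6, y in [5, 14]  -> 2 point(s)
  x = 4: RHS = 6, y in [5, 14]  -> 2 point(s)
  x = 5: RHS = 11, y in [7, 12]  -> 2 point(s)
  x = 9: RHS = 11, y in [7, 12]  -> 2 point(s)
  x = 10: RHS = 17, y in [6, 13]  -> 2 point(s)
  x = 11: RHS = 7, y in [8, 11]  -> 2 point(s)
  x = 12: RHS = 6, y in [5, 14]  -> 2 point(s)
  x = 13: RHS = 1, y in [1, 18]  -> 2 point(s)
  x = 14: RHS = 17, y in [6, 13]  -> 2 point(s)
  x = 17: RHS = 4, y in [2, 17]  -> 2 point(s)
Affine points: 24. Add the point at infinity: total = 25.

#E(F_19) = 25


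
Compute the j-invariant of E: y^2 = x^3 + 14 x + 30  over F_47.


Delta = -16(4 a^3 + 27 b^2) mod 47 = 7
-1728 * (4 a)^3 = -1728 * (4*14)^3 mod 47 = 29
j = 29 * 7^(-1) mod 47 = 31

j = 31 (mod 47)


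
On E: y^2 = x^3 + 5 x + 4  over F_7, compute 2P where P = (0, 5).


Doubling: s = (3 x1^2 + a) / (2 y1)
s = (3*0^2 + 5) / (2*5) mod 7 = 4
x3 = s^2 - 2 x1 mod 7 = 4^2 - 2*0 = 2
y3 = s (x1 - x3) - y1 mod 7 = 4 * (0 - 2) - 5 = 1

2P = (2, 1)


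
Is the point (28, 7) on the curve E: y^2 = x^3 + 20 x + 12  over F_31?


Check whether y^2 = x^3 + 20 x + 12 (mod 31) for (x, y) = (28, 7).
LHS: y^2 = 7^2 mod 31 = 18
RHS: x^3 + 20 x + 12 = 28^3 + 20*28 + 12 mod 31 = 18
LHS = RHS

Yes, on the curve


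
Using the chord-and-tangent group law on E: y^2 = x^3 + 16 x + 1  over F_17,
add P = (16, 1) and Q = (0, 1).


P != Q, so use the chord formula.
s = (y2 - y1) / (x2 - x1) = (0) / (1) mod 17 = 0
x3 = s^2 - x1 - x2 mod 17 = 0^2 - 16 - 0 = 1
y3 = s (x1 - x3) - y1 mod 17 = 0 * (16 - 1) - 1 = 16

P + Q = (1, 16)
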